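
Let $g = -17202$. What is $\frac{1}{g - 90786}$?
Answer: $- \frac{1}{107988} \approx -9.2603 \cdot 10^{-6}$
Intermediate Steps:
$\frac{1}{g - 90786} = \frac{1}{-17202 - 90786} = \frac{1}{-107988} = - \frac{1}{107988}$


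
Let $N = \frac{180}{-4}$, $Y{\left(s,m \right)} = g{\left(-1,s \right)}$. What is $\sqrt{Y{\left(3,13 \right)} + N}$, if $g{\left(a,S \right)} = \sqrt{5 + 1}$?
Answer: $\sqrt{-45 + \sqrt{6}} \approx 6.5231 i$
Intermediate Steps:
$g{\left(a,S \right)} = \sqrt{6}$
$Y{\left(s,m \right)} = \sqrt{6}$
$N = -45$ ($N = 180 \left(- \frac{1}{4}\right) = -45$)
$\sqrt{Y{\left(3,13 \right)} + N} = \sqrt{\sqrt{6} - 45} = \sqrt{-45 + \sqrt{6}}$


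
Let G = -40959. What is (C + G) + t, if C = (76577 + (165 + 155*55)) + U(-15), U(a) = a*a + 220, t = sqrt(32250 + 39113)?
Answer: 44753 + sqrt(71363) ≈ 45020.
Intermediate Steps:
t = sqrt(71363) ≈ 267.14
U(a) = 220 + a**2 (U(a) = a**2 + 220 = 220 + a**2)
C = 85712 (C = (76577 + (165 + 155*55)) + (220 + (-15)**2) = (76577 + (165 + 8525)) + (220 + 225) = (76577 + 8690) + 445 = 85267 + 445 = 85712)
(C + G) + t = (85712 - 40959) + sqrt(71363) = 44753 + sqrt(71363)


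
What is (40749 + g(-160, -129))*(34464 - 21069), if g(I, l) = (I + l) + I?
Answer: 539818500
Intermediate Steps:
g(I, l) = l + 2*I
(40749 + g(-160, -129))*(34464 - 21069) = (40749 + (-129 + 2*(-160)))*(34464 - 21069) = (40749 + (-129 - 320))*13395 = (40749 - 449)*13395 = 40300*13395 = 539818500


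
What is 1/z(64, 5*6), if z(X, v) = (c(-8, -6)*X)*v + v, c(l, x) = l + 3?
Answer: -1/9570 ≈ -0.00010449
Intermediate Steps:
c(l, x) = 3 + l
z(X, v) = v - 5*X*v (z(X, v) = ((3 - 8)*X)*v + v = (-5*X)*v + v = -5*X*v + v = v - 5*X*v)
1/z(64, 5*6) = 1/((5*6)*(1 - 5*64)) = 1/(30*(1 - 320)) = 1/(30*(-319)) = 1/(-9570) = -1/9570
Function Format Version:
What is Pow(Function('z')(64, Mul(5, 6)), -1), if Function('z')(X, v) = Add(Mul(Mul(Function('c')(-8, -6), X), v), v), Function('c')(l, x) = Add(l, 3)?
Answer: Rational(-1, 9570) ≈ -0.00010449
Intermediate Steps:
Function('c')(l, x) = Add(3, l)
Function('z')(X, v) = Add(v, Mul(-5, X, v)) (Function('z')(X, v) = Add(Mul(Mul(Add(3, -8), X), v), v) = Add(Mul(Mul(-5, X), v), v) = Add(Mul(-5, X, v), v) = Add(v, Mul(-5, X, v)))
Pow(Function('z')(64, Mul(5, 6)), -1) = Pow(Mul(Mul(5, 6), Add(1, Mul(-5, 64))), -1) = Pow(Mul(30, Add(1, -320)), -1) = Pow(Mul(30, -319), -1) = Pow(-9570, -1) = Rational(-1, 9570)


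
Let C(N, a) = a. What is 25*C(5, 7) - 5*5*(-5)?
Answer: 300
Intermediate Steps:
25*C(5, 7) - 5*5*(-5) = 25*7 - 5*5*(-5) = 175 - 25*(-5) = 175 + 125 = 300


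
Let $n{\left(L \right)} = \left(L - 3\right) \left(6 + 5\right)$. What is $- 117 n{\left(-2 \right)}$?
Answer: $6435$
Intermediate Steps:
$n{\left(L \right)} = -33 + 11 L$ ($n{\left(L \right)} = \left(-3 + L\right) 11 = -33 + 11 L$)
$- 117 n{\left(-2 \right)} = - 117 \left(-33 + 11 \left(-2\right)\right) = - 117 \left(-33 - 22\right) = \left(-117\right) \left(-55\right) = 6435$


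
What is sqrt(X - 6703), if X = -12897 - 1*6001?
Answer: I*sqrt(25601) ≈ 160.0*I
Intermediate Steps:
X = -18898 (X = -12897 - 6001 = -18898)
sqrt(X - 6703) = sqrt(-18898 - 6703) = sqrt(-25601) = I*sqrt(25601)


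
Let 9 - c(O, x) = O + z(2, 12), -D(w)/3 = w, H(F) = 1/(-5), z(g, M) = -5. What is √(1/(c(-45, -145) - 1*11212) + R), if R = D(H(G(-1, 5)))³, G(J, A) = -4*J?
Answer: √16785599590/278825 ≈ 0.46466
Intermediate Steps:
H(F) = -⅕
D(w) = -3*w
c(O, x) = 14 - O (c(O, x) = 9 - (O - 5) = 9 - (-5 + O) = 9 + (5 - O) = 14 - O)
R = 27/125 (R = (-3*(-⅕))³ = (⅗)³ = 27/125 ≈ 0.21600)
√(1/(c(-45, -145) - 1*11212) + R) = √(1/((14 - 1*(-45)) - 1*11212) + 27/125) = √(1/((14 + 45) - 11212) + 27/125) = √(1/(59 - 11212) + 27/125) = √(1/(-11153) + 27/125) = √(-1/11153 + 27/125) = √(301006/1394125) = √16785599590/278825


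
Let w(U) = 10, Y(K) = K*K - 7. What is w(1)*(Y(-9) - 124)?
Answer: -500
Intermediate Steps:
Y(K) = -7 + K² (Y(K) = K² - 7 = -7 + K²)
w(1)*(Y(-9) - 124) = 10*((-7 + (-9)²) - 124) = 10*((-7 + 81) - 124) = 10*(74 - 124) = 10*(-50) = -500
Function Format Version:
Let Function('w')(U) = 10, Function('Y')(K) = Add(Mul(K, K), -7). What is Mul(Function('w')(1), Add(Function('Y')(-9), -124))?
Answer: -500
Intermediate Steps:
Function('Y')(K) = Add(-7, Pow(K, 2)) (Function('Y')(K) = Add(Pow(K, 2), -7) = Add(-7, Pow(K, 2)))
Mul(Function('w')(1), Add(Function('Y')(-9), -124)) = Mul(10, Add(Add(-7, Pow(-9, 2)), -124)) = Mul(10, Add(Add(-7, 81), -124)) = Mul(10, Add(74, -124)) = Mul(10, -50) = -500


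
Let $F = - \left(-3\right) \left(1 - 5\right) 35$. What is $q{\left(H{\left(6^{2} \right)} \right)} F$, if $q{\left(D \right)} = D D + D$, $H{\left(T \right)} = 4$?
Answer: $-8400$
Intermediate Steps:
$q{\left(D \right)} = D + D^{2}$ ($q{\left(D \right)} = D^{2} + D = D + D^{2}$)
$F = -420$ ($F = - \left(-3\right) \left(-4\right) 35 = \left(-1\right) 12 \cdot 35 = \left(-12\right) 35 = -420$)
$q{\left(H{\left(6^{2} \right)} \right)} F = 4 \left(1 + 4\right) \left(-420\right) = 4 \cdot 5 \left(-420\right) = 20 \left(-420\right) = -8400$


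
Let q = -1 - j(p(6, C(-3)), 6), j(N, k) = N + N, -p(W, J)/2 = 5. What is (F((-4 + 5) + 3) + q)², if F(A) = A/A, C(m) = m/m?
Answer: 400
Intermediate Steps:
C(m) = 1
p(W, J) = -10 (p(W, J) = -2*5 = -10)
F(A) = 1
j(N, k) = 2*N
q = 19 (q = -1 - 2*(-10) = -1 - 1*(-20) = -1 + 20 = 19)
(F((-4 + 5) + 3) + q)² = (1 + 19)² = 20² = 400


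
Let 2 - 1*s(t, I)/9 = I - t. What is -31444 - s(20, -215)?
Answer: -33577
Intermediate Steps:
s(t, I) = 18 - 9*I + 9*t (s(t, I) = 18 - 9*(I - t) = 18 + (-9*I + 9*t) = 18 - 9*I + 9*t)
-31444 - s(20, -215) = -31444 - (18 - 9*(-215) + 9*20) = -31444 - (18 + 1935 + 180) = -31444 - 1*2133 = -31444 - 2133 = -33577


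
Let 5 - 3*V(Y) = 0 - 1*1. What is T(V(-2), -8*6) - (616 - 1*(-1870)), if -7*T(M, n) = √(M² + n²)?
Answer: -2486 - 2*√577/7 ≈ -2492.9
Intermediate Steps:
V(Y) = 2 (V(Y) = 5/3 - (0 - 1*1)/3 = 5/3 - (0 - 1)/3 = 5/3 - ⅓*(-1) = 5/3 + ⅓ = 2)
T(M, n) = -√(M² + n²)/7
T(V(-2), -8*6) - (616 - 1*(-1870)) = -√(2² + (-8*6)²)/7 - (616 - 1*(-1870)) = -√(4 + (-48)²)/7 - (616 + 1870) = -√(4 + 2304)/7 - 1*2486 = -2*√577/7 - 2486 = -2486 - 2*√577/7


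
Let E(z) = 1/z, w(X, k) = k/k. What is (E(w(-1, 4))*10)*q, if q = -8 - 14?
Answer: -220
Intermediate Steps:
w(X, k) = 1
E(z) = 1/z
q = -22
(E(w(-1, 4))*10)*q = (10/1)*(-22) = (1*10)*(-22) = 10*(-22) = -220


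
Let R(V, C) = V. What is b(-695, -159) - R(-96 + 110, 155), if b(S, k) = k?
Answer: -173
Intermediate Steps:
b(-695, -159) - R(-96 + 110, 155) = -159 - (-96 + 110) = -159 - 1*14 = -159 - 14 = -173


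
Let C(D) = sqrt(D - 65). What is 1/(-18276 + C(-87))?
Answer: -4569/83503082 - I*sqrt(38)/167006164 ≈ -5.4717e-5 - 3.6911e-8*I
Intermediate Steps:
C(D) = sqrt(-65 + D)
1/(-18276 + C(-87)) = 1/(-18276 + sqrt(-65 - 87)) = 1/(-18276 + sqrt(-152)) = 1/(-18276 + 2*I*sqrt(38))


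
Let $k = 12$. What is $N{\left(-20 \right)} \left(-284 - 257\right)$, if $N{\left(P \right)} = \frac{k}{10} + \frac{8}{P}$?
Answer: $- \frac{2164}{5} \approx -432.8$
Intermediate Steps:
$N{\left(P \right)} = \frac{6}{5} + \frac{8}{P}$ ($N{\left(P \right)} = \frac{12}{10} + \frac{8}{P} = 12 \cdot \frac{1}{10} + \frac{8}{P} = \frac{6}{5} + \frac{8}{P}$)
$N{\left(-20 \right)} \left(-284 - 257\right) = \left(\frac{6}{5} + \frac{8}{-20}\right) \left(-284 - 257\right) = \left(\frac{6}{5} + 8 \left(- \frac{1}{20}\right)\right) \left(-284 - 257\right) = \left(\frac{6}{5} - \frac{2}{5}\right) \left(-541\right) = \frac{4}{5} \left(-541\right) = - \frac{2164}{5}$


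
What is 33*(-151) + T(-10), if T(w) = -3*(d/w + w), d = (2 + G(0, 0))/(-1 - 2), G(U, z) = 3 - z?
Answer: -9907/2 ≈ -4953.5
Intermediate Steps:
d = -5/3 (d = (2 + (3 - 1*0))/(-1 - 2) = (2 + (3 + 0))/(-3) = (2 + 3)*(-⅓) = 5*(-⅓) = -5/3 ≈ -1.6667)
T(w) = -3*w + 5/w (T(w) = -3*(-5/(3*w) + w) = -3*(w - 5/(3*w)) = -3*w + 5/w)
33*(-151) + T(-10) = 33*(-151) + (-3*(-10) + 5/(-10)) = -4983 + (30 + 5*(-⅒)) = -4983 + (30 - ½) = -4983 + 59/2 = -9907/2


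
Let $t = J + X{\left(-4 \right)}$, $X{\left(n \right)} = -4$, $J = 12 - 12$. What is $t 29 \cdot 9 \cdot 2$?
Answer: $-2088$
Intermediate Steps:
$J = 0$ ($J = 12 - 12 = 0$)
$t = -4$ ($t = 0 - 4 = -4$)
$t 29 \cdot 9 \cdot 2 = \left(-4\right) 29 \cdot 9 \cdot 2 = \left(-116\right) 18 = -2088$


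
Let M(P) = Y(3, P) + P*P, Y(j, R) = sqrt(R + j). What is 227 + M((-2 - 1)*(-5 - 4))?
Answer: 956 + sqrt(30) ≈ 961.48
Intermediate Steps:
M(P) = P**2 + sqrt(3 + P) (M(P) = sqrt(P + 3) + P*P = sqrt(3 + P) + P**2 = P**2 + sqrt(3 + P))
227 + M((-2 - 1)*(-5 - 4)) = 227 + (((-2 - 1)*(-5 - 4))**2 + sqrt(3 + (-2 - 1)*(-5 - 4))) = 227 + ((-3*(-9))**2 + sqrt(3 - 3*(-9))) = 227 + (27**2 + sqrt(3 + 27)) = 227 + (729 + sqrt(30)) = 956 + sqrt(30)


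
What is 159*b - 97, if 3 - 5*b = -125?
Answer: 19867/5 ≈ 3973.4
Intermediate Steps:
b = 128/5 (b = 3/5 - 1/5*(-125) = 3/5 + 25 = 128/5 ≈ 25.600)
159*b - 97 = 159*(128/5) - 97 = 20352/5 - 97 = 19867/5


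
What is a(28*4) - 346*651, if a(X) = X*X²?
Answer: 1179682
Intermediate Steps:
a(X) = X³
a(28*4) - 346*651 = (28*4)³ - 346*651 = 112³ - 225246 = 1404928 - 225246 = 1179682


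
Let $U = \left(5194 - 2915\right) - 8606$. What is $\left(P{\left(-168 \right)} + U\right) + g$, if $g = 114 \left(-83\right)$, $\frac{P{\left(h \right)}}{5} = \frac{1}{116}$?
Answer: $- \frac{1831519}{116} \approx -15789.0$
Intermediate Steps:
$P{\left(h \right)} = \frac{5}{116}$
$g = -9462$
$U = -6327$ ($U = 2279 - 8606 = -6327$)
$\left(P{\left(-168 \right)} + U\right) + g = \left(\frac{5}{116} - 6327\right) - 9462 = - \frac{733927}{116} - 9462 = - \frac{1831519}{116}$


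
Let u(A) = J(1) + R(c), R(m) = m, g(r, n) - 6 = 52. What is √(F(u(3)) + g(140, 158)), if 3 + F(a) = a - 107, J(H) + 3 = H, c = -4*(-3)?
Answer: I*√42 ≈ 6.4807*I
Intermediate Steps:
c = 12
g(r, n) = 58 (g(r, n) = 6 + 52 = 58)
J(H) = -3 + H
u(A) = 10 (u(A) = (-3 + 1) + 12 = -2 + 12 = 10)
F(a) = -110 + a (F(a) = -3 + (a - 107) = -3 + (-107 + a) = -110 + a)
√(F(u(3)) + g(140, 158)) = √((-110 + 10) + 58) = √(-100 + 58) = √(-42) = I*√42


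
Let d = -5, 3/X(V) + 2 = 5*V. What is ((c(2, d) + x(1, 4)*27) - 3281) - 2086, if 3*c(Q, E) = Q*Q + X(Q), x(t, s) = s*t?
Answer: -126181/24 ≈ -5257.5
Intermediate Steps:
X(V) = 3/(-2 + 5*V)
c(Q, E) = 1/(-2 + 5*Q) + Q²/3 (c(Q, E) = (Q*Q + 3/(-2 + 5*Q))/3 = (Q² + 3/(-2 + 5*Q))/3 = 1/(-2 + 5*Q) + Q²/3)
((c(2, d) + x(1, 4)*27) - 3281) - 2086 = (((3 + 2²*(-2 + 5*2))/(3*(-2 + 5*2)) + (4*1)*27) - 3281) - 2086 = (((3 + 4*(-2 + 10))/(3*(-2 + 10)) + 4*27) - 3281) - 2086 = (((⅓)*(3 + 4*8)/8 + 108) - 3281) - 2086 = (((⅓)*(⅛)*(3 + 32) + 108) - 3281) - 2086 = (((⅓)*(⅛)*35 + 108) - 3281) - 2086 = ((35/24 + 108) - 3281) - 2086 = (2627/24 - 3281) - 2086 = -76117/24 - 2086 = -126181/24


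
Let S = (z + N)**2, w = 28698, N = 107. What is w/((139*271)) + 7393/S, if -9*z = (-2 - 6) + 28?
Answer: 48077108079/33497120581 ≈ 1.4353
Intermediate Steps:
z = -20/9 (z = -((-2 - 6) + 28)/9 = -(-8 + 28)/9 = -1/9*20 = -20/9 ≈ -2.2222)
S = 889249/81 (S = (-20/9 + 107)**2 = (943/9)**2 = 889249/81 ≈ 10978.)
w/((139*271)) + 7393/S = 28698/((139*271)) + 7393/(889249/81) = 28698/37669 + 7393*(81/889249) = 28698*(1/37669) + 598833/889249 = 28698/37669 + 598833/889249 = 48077108079/33497120581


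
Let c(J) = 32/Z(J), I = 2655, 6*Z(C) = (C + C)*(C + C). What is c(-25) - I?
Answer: -1659327/625 ≈ -2654.9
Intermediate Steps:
Z(C) = 2*C**2/3 (Z(C) = ((C + C)*(C + C))/6 = ((2*C)*(2*C))/6 = (4*C**2)/6 = 2*C**2/3)
c(J) = 48/J**2 (c(J) = 32/((2*J**2/3)) = 32*(3/(2*J**2)) = 48/J**2)
c(-25) - I = 48/(-25)**2 - 1*2655 = 48*(1/625) - 2655 = 48/625 - 2655 = -1659327/625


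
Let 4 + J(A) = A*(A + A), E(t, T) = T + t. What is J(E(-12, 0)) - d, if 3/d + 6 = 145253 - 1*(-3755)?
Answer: 42316565/149002 ≈ 284.00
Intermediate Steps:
d = 3/149002 (d = 3/(-6 + (145253 - 1*(-3755))) = 3/(-6 + (145253 + 3755)) = 3/(-6 + 149008) = 3/149002 ≈ 2.0134e-5)
J(A) = -4 + 2*A**2 (J(A) = -4 + A*(A + A) = -4 + A*(2*A) = -4 + 2*A**2)
J(E(-12, 0)) - d = (-4 + 2*(0 - 12)**2) - 1*3/149002 = (-4 + 2*(-12)**2) - 3/149002 = (-4 + 2*144) - 3/149002 = (-4 + 288) - 3/149002 = 284 - 3/149002 = 42316565/149002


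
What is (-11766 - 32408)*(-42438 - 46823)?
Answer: 3943015414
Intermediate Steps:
(-11766 - 32408)*(-42438 - 46823) = -44174*(-89261) = 3943015414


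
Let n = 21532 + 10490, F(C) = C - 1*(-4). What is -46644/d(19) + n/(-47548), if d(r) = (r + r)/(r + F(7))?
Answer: -16634021049/451706 ≈ -36825.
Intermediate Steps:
F(C) = 4 + C (F(C) = C + 4 = 4 + C)
n = 32022
d(r) = 2*r/(11 + r) (d(r) = (r + r)/(r + (4 + 7)) = (2*r)/(r + 11) = (2*r)/(11 + r) = 2*r/(11 + r))
-46644/d(19) + n/(-47548) = -46644/(2*19/(11 + 19)) + 32022/(-47548) = -46644/(2*19/30) + 32022*(-1/47548) = -46644/(2*19*(1/30)) - 16011/23774 = -46644/19/15 - 16011/23774 = -46644*15/19 - 16011/23774 = -699660/19 - 16011/23774 = -16634021049/451706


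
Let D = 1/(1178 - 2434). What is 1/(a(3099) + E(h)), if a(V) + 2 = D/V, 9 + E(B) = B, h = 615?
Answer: 3892344/2350975775 ≈ 0.0016556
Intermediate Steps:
D = -1/1256 (D = 1/(-1256) = -1/1256 ≈ -0.00079618)
E(B) = -9 + B
a(V) = -2 - 1/(1256*V)
1/(a(3099) + E(h)) = 1/((-2 - 1/1256/3099) + (-9 + 615)) = 1/((-2 - 1/1256*1/3099) + 606) = 1/((-2 - 1/3892344) + 606) = 1/(-7784689/3892344 + 606) = 1/(2350975775/3892344) = 3892344/2350975775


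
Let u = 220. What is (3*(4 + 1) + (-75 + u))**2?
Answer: 25600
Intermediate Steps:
(3*(4 + 1) + (-75 + u))**2 = (3*(4 + 1) + (-75 + 220))**2 = (3*5 + 145)**2 = (15 + 145)**2 = 160**2 = 25600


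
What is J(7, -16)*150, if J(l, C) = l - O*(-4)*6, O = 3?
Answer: 11850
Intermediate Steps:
J(l, C) = 72 + l (J(l, C) = l - 3*(-4)*6 = l - (-12)*6 = l - 1*(-72) = l + 72 = 72 + l)
J(7, -16)*150 = (72 + 7)*150 = 79*150 = 11850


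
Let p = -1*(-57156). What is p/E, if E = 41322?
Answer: 9526/6887 ≈ 1.3832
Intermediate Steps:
p = 57156
p/E = 57156/41322 = 57156*(1/41322) = 9526/6887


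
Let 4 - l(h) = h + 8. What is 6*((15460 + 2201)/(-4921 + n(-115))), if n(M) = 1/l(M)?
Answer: -5881113/273115 ≈ -21.533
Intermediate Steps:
l(h) = -4 - h (l(h) = 4 - (h + 8) = 4 - (8 + h) = 4 + (-8 - h) = -4 - h)
n(M) = 1/(-4 - M)
6*((15460 + 2201)/(-4921 + n(-115))) = 6*((15460 + 2201)/(-4921 - 1/(4 - 115))) = 6*(17661/(-4921 - 1/(-111))) = 6*(17661/(-4921 - 1*(-1/111))) = 6*(17661/(-4921 + 1/111)) = 6*(17661/(-546230/111)) = 6*(17661*(-111/546230)) = 6*(-1960371/546230) = -5881113/273115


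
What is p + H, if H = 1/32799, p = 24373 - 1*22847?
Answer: 50051275/32799 ≈ 1526.0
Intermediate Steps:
p = 1526 (p = 24373 - 22847 = 1526)
H = 1/32799 ≈ 3.0489e-5
p + H = 1526 + 1/32799 = 50051275/32799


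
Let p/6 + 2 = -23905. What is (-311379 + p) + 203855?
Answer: -250966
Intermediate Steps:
p = -143442 (p = -12 + 6*(-23905) = -12 - 143430 = -143442)
(-311379 + p) + 203855 = (-311379 - 143442) + 203855 = -454821 + 203855 = -250966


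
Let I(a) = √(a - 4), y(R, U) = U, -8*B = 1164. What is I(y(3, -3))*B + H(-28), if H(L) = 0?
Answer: -291*I*√7/2 ≈ -384.96*I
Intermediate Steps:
B = -291/2 (B = -⅛*1164 = -291/2 ≈ -145.50)
I(a) = √(-4 + a)
I(y(3, -3))*B + H(-28) = √(-4 - 3)*(-291/2) + 0 = √(-7)*(-291/2) + 0 = (I*√7)*(-291/2) + 0 = -291*I*√7/2 + 0 = -291*I*√7/2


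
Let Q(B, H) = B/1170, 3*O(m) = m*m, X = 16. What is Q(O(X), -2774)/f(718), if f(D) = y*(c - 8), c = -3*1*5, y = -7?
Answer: 128/282555 ≈ 0.00045301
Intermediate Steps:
O(m) = m²/3 (O(m) = (m*m)/3 = m²/3)
Q(B, H) = B/1170 (Q(B, H) = B*(1/1170) = B/1170)
c = -15 (c = -3*5 = -15)
f(D) = 161 (f(D) = -7*(-15 - 8) = -7*(-23) = 161)
Q(O(X), -2774)/f(718) = (((⅓)*16²)/1170)/161 = (((⅓)*256)/1170)*(1/161) = ((1/1170)*(256/3))*(1/161) = (128/1755)*(1/161) = 128/282555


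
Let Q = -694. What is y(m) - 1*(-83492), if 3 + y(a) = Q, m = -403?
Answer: 82795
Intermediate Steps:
y(a) = -697 (y(a) = -3 - 694 = -697)
y(m) - 1*(-83492) = -697 - 1*(-83492) = -697 + 83492 = 82795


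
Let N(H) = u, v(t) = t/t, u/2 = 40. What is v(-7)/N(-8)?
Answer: 1/80 ≈ 0.012500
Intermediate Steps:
u = 80 (u = 2*40 = 80)
v(t) = 1
N(H) = 80
v(-7)/N(-8) = 1/80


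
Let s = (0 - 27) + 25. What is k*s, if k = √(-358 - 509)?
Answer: -34*I*√3 ≈ -58.89*I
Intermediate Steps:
k = 17*I*√3 (k = √(-867) = 17*I*√3 ≈ 29.445*I)
s = -2 (s = -27 + 25 = -2)
k*s = (17*I*√3)*(-2) = -34*I*√3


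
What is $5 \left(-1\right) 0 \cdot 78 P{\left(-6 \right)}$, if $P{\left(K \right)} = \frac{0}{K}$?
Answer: $0$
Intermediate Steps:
$P{\left(K \right)} = 0$
$5 \left(-1\right) 0 \cdot 78 P{\left(-6 \right)} = 5 \left(-1\right) 0 \cdot 78 \cdot 0 = \left(-5\right) 0 \cdot 78 \cdot 0 = 0 \cdot 78 \cdot 0 = 0 \cdot 0 = 0$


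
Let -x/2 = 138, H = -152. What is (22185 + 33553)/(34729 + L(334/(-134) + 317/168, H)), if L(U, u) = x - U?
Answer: 627386928/387809785 ≈ 1.6178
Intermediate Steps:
x = -276 (x = -2*138 = -276)
L(U, u) = -276 - U
(22185 + 33553)/(34729 + L(334/(-134) + 317/168, H)) = (22185 + 33553)/(34729 + (-276 - (334/(-134) + 317/168))) = 55738/(34729 + (-276 - (334*(-1/134) + 317*(1/168)))) = 55738/(34729 + (-276 - (-167/67 + 317/168))) = 55738/(34729 + (-276 - 1*(-6817/11256))) = 55738/(34729 + (-276 + 6817/11256)) = 55738/(34729 - 3099839/11256) = 55738/(387809785/11256) = 55738*(11256/387809785) = 627386928/387809785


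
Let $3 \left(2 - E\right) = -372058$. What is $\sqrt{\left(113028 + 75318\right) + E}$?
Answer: $\frac{\sqrt{2811306}}{3} \approx 558.9$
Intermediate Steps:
$E = \frac{372064}{3}$ ($E = 2 - - \frac{372058}{3} = 2 + \frac{372058}{3} = \frac{372064}{3} \approx 1.2402 \cdot 10^{5}$)
$\sqrt{\left(113028 + 75318\right) + E} = \sqrt{\left(113028 + 75318\right) + \frac{372064}{3}} = \sqrt{188346 + \frac{372064}{3}} = \sqrt{\frac{937102}{3}} = \frac{\sqrt{2811306}}{3}$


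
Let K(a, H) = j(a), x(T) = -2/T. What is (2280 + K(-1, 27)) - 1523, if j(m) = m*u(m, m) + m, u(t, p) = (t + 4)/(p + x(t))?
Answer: 753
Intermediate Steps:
u(t, p) = (4 + t)/(p - 2/t) (u(t, p) = (t + 4)/(p - 2/t) = (4 + t)/(p - 2/t))
j(m) = m + m²*(4 + m)/(-2 + m²) (j(m) = m*(m*(4 + m)/(-2 + m*m)) + m = m*(m*(4 + m)/(-2 + m²)) + m = m²*(4 + m)/(-2 + m²) + m = m + m²*(4 + m)/(-2 + m²))
K(a, H) = a*(-2 + a² + a*(4 + a))/(-2 + a²)
(2280 + K(-1, 27)) - 1523 = (2280 - (-2 + (-1)² - (4 - 1))/(-2 + (-1)²)) - 1523 = (2280 - (-2 + 1 - 1*3)/(-2 + 1)) - 1523 = (2280 - 1*(-2 + 1 - 3)/(-1)) - 1523 = (2280 - 1*(-1)*(-4)) - 1523 = (2280 - 4) - 1523 = 2276 - 1523 = 753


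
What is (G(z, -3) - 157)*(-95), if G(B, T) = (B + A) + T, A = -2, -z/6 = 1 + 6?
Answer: 19380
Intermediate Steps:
z = -42 (z = -6*(1 + 6) = -6*7 = -42)
G(B, T) = -2 + B + T (G(B, T) = (B - 2) + T = (-2 + B) + T = -2 + B + T)
(G(z, -3) - 157)*(-95) = ((-2 - 42 - 3) - 157)*(-95) = (-47 - 157)*(-95) = -204*(-95) = 19380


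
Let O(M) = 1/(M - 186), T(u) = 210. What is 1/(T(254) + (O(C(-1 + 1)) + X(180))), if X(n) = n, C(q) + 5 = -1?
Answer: 192/74879 ≈ 0.0025641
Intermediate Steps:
C(q) = -6 (C(q) = -5 - 1 = -6)
O(M) = 1/(-186 + M)
1/(T(254) + (O(C(-1 + 1)) + X(180))) = 1/(210 + (1/(-186 - 6) + 180)) = 1/(210 + (1/(-192) + 180)) = 1/(210 + (-1/192 + 180)) = 1/(210 + 34559/192) = 1/(74879/192) = 192/74879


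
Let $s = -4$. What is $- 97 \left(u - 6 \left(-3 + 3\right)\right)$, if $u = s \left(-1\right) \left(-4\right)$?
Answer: $1552$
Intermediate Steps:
$u = -16$ ($u = \left(-4\right) \left(-1\right) \left(-4\right) = 4 \left(-4\right) = -16$)
$- 97 \left(u - 6 \left(-3 + 3\right)\right) = - 97 \left(-16 - 6 \left(-3 + 3\right)\right) = - 97 \left(-16 - 0\right) = - 97 \left(-16 + 0\right) = \left(-97\right) \left(-16\right) = 1552$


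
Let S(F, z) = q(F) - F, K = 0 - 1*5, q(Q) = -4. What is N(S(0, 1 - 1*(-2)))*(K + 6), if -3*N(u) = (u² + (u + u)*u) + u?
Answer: -44/3 ≈ -14.667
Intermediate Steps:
K = -5 (K = 0 - 5 = -5)
S(F, z) = -4 - F
N(u) = -u² - u/3 (N(u) = -((u² + (u + u)*u) + u)/3 = -((u² + (2*u)*u) + u)/3 = -((u² + 2*u²) + u)/3 = -(3*u² + u)/3 = -(u + 3*u²)/3 = -u² - u/3)
N(S(0, 1 - 1*(-2)))*(K + 6) = (-(-4 - 1*0)*(⅓ + (-4 - 1*0)))*(-5 + 6) = -(-4 + 0)*(⅓ + (-4 + 0))*1 = -1*(-4)*(⅓ - 4)*1 = -1*(-4)*(-11/3)*1 = -44/3*1 = -44/3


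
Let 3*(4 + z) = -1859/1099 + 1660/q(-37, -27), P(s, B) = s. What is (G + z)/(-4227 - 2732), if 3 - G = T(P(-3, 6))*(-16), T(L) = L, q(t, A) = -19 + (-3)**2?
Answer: 115282/7647941 ≈ 0.015074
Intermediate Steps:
q(t, A) = -10 (q(t, A) = -19 + 9 = -10)
G = -45 (G = 3 - (-3)*(-16) = 3 - 1*48 = 3 - 48 = -45)
z = -65827/1099 (z = -4 + (-1859/1099 + 1660/(-10))/3 = -4 + (-1859*1/1099 + 1660*(-1/10))/3 = -4 + (-1859/1099 - 166)/3 = -4 + (1/3)*(-184293/1099) = -4 - 61431/1099 = -65827/1099 ≈ -59.897)
(G + z)/(-4227 - 2732) = (-45 - 65827/1099)/(-4227 - 2732) = -115282/1099/(-6959) = -115282/1099*(-1/6959) = 115282/7647941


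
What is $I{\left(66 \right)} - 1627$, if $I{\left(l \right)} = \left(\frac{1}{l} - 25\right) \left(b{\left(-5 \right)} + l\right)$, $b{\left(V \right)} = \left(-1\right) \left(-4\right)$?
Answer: $- \frac{111406}{33} \approx -3375.9$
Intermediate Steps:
$b{\left(V \right)} = 4$
$I{\left(l \right)} = \left(-25 + \frac{1}{l}\right) \left(4 + l\right)$ ($I{\left(l \right)} = \left(\frac{1}{l} - 25\right) \left(4 + l\right) = \left(-25 + \frac{1}{l}\right) \left(4 + l\right)$)
$I{\left(66 \right)} - 1627 = \left(-99 - 1650 + \frac{4}{66}\right) - 1627 = \left(-99 - 1650 + 4 \cdot \frac{1}{66}\right) - 1627 = \left(-99 - 1650 + \frac{2}{33}\right) - 1627 = - \frac{57715}{33} - 1627 = - \frac{111406}{33}$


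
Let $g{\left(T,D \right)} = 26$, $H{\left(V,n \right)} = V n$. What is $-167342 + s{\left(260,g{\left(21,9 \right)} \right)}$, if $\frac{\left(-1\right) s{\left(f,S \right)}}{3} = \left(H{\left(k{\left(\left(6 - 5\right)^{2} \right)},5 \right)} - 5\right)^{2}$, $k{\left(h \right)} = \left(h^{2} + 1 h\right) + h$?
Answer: $-167642$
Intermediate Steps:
$k{\left(h \right)} = h^{2} + 2 h$ ($k{\left(h \right)} = \left(h^{2} + h\right) + h = \left(h + h^{2}\right) + h = h^{2} + 2 h$)
$s{\left(f,S \right)} = -300$ ($s{\left(f,S \right)} = - 3 \left(\left(6 - 5\right)^{2} \left(2 + \left(6 - 5\right)^{2}\right) 5 - 5\right)^{2} = - 3 \left(1^{2} \left(2 + 1^{2}\right) 5 - 5\right)^{2} = - 3 \left(1 \left(2 + 1\right) 5 - 5\right)^{2} = - 3 \left(1 \cdot 3 \cdot 5 - 5\right)^{2} = - 3 \left(3 \cdot 5 - 5\right)^{2} = - 3 \left(15 - 5\right)^{2} = - 3 \cdot 10^{2} = \left(-3\right) 100 = -300$)
$-167342 + s{\left(260,g{\left(21,9 \right)} \right)} = -167342 - 300 = -167642$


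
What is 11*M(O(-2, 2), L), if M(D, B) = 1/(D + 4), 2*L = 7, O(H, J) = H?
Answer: 11/2 ≈ 5.5000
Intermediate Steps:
L = 7/2 (L = (1/2)*7 = 7/2 ≈ 3.5000)
M(D, B) = 1/(4 + D)
11*M(O(-2, 2), L) = 11/(4 - 2) = 11/2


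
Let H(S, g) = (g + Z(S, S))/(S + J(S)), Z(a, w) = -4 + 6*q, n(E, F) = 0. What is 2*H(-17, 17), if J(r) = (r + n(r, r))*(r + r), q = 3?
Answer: 62/561 ≈ 0.11052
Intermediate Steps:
Z(a, w) = 14 (Z(a, w) = -4 + 6*3 = -4 + 18 = 14)
J(r) = 2*r**2 (J(r) = (r + 0)*(r + r) = r*(2*r) = 2*r**2)
H(S, g) = (14 + g)/(S + 2*S**2) (H(S, g) = (g + 14)/(S + 2*S**2) = (14 + g)/(S + 2*S**2))
2*H(-17, 17) = 2*((14 + 17)/((-17)*(1 + 2*(-17)))) = 2*(-1/17*31/(1 - 34)) = 2*(-1/17*31/(-33)) = 2*(-1/17*(-1/33)*31) = 2*(31/561) = 62/561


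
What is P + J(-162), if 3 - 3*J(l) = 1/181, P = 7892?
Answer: 4285898/543 ≈ 7893.0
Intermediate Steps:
J(l) = 542/543 (J(l) = 1 - ⅓/181 = 1 - ⅓*1/181 = 1 - 1/543 = 542/543)
P + J(-162) = 7892 + 542/543 = 4285898/543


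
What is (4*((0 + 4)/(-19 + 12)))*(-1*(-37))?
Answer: -592/7 ≈ -84.571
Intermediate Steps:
(4*((0 + 4)/(-19 + 12)))*(-1*(-37)) = (4*(4/(-7)))*37 = (4*(4*(-1/7)))*37 = (4*(-4/7))*37 = -16/7*37 = -592/7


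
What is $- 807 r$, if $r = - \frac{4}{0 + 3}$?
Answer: $1076$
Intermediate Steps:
$r = - \frac{4}{3} \approx -1.3333$
$- 807 r = \left(-807\right) \left(- \frac{4}{3}\right) = 1076$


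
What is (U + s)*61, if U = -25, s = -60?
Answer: -5185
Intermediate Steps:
(U + s)*61 = (-25 - 60)*61 = -85*61 = -5185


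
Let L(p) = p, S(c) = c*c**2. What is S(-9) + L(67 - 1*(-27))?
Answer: -635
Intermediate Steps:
S(c) = c**3
S(-9) + L(67 - 1*(-27)) = (-9)**3 + (67 - 1*(-27)) = -729 + (67 + 27) = -729 + 94 = -635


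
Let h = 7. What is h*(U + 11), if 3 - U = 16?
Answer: -14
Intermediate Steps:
U = -13 (U = 3 - 1*16 = 3 - 16 = -13)
h*(U + 11) = 7*(-13 + 11) = 7*(-2) = -14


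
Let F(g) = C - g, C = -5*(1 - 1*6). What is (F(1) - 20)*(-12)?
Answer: -48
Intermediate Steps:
C = 25 (C = -5*(1 - 6) = -5*(-5) = 25)
F(g) = 25 - g
(F(1) - 20)*(-12) = ((25 - 1*1) - 20)*(-12) = ((25 - 1) - 20)*(-12) = (24 - 20)*(-12) = 4*(-12) = -48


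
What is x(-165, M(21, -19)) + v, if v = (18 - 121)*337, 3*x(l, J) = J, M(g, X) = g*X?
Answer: -34844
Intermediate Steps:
M(g, X) = X*g
x(l, J) = J/3
v = -34711 (v = -103*337 = -34711)
x(-165, M(21, -19)) + v = (-19*21)/3 - 34711 = (1/3)*(-399) - 34711 = -133 - 34711 = -34844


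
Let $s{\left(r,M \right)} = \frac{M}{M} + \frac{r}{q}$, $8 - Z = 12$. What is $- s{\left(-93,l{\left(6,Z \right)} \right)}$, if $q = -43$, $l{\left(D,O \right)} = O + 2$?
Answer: $- \frac{136}{43} \approx -3.1628$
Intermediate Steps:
$Z = -4$ ($Z = 8 - 12 = -4$)
$l{\left(D,O \right)} = 2 + O$
$s{\left(r,M \right)} = 1 - \frac{r}{43}$ ($s{\left(r,M \right)} = \frac{M}{M} + \frac{r}{-43} = 1 + r \left(- \frac{1}{43}\right) = 1 - \frac{r}{43}$)
$- s{\left(-93,l{\left(6,Z \right)} \right)} = - (1 - - \frac{93}{43}) = - (1 + \frac{93}{43}) = \left(-1\right) \frac{136}{43} = - \frac{136}{43}$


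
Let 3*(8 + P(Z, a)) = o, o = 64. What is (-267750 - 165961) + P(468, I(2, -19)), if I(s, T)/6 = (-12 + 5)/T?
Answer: -1301093/3 ≈ -4.3370e+5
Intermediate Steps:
I(s, T) = -42/T (I(s, T) = 6*((-12 + 5)/T) = 6*(-7/T) = -42/T)
P(Z, a) = 40/3 (P(Z, a) = -8 + (⅓)*64 = -8 + 64/3 = 40/3)
(-267750 - 165961) + P(468, I(2, -19)) = (-267750 - 165961) + 40/3 = -433711 + 40/3 = -1301093/3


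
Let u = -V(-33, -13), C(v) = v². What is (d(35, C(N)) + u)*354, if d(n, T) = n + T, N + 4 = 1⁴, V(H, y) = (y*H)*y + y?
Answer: 1994436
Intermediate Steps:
V(H, y) = y + H*y² (V(H, y) = (H*y)*y + y = H*y² + y = y + H*y²)
N = -3 (N = -4 + 1⁴ = -4 + 1 = -3)
u = 5590 (u = -(-13)*(1 - 33*(-13)) = -(-13)*(1 + 429) = -(-13)*430 = -1*(-5590) = 5590)
d(n, T) = T + n
(d(35, C(N)) + u)*354 = (((-3)² + 35) + 5590)*354 = ((9 + 35) + 5590)*354 = (44 + 5590)*354 = 5634*354 = 1994436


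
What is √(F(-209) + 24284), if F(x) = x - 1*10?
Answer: √24065 ≈ 155.13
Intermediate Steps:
F(x) = -10 + x (F(x) = x - 10 = -10 + x)
√(F(-209) + 24284) = √((-10 - 209) + 24284) = √(-219 + 24284) = √24065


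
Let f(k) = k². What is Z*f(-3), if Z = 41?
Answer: 369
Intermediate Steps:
Z*f(-3) = 41*(-3)² = 41*9 = 369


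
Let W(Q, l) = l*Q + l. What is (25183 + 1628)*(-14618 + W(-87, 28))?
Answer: -456484086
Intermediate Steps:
W(Q, l) = l + Q*l (W(Q, l) = Q*l + l = l + Q*l)
(25183 + 1628)*(-14618 + W(-87, 28)) = (25183 + 1628)*(-14618 + 28*(1 - 87)) = 26811*(-14618 + 28*(-86)) = 26811*(-14618 - 2408) = 26811*(-17026) = -456484086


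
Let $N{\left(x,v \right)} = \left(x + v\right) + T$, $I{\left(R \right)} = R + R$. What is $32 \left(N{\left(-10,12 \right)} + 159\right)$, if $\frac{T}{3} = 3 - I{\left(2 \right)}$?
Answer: $5056$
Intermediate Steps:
$I{\left(R \right)} = 2 R$
$T = -3$ ($T = 3 \left(3 - 2 \cdot 2\right) = 3 \left(3 - 4\right) = 3 \left(-1\right) = -3$)
$N{\left(x,v \right)} = -3 + v + x$ ($N{\left(x,v \right)} = \left(x + v\right) - 3 = \left(v + x\right) - 3 = -3 + v + x$)
$32 \left(N{\left(-10,12 \right)} + 159\right) = 32 \left(\left(-3 + 12 - 10\right) + 159\right) = 32 \left(-1 + 159\right) = 32 \cdot 158 = 5056$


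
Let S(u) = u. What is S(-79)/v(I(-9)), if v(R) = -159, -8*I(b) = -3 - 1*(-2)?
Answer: 79/159 ≈ 0.49686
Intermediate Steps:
I(b) = 1/8 (I(b) = -(-3 - 1*(-2))/8 = -(-3 + 2)/8 = -1/8*(-1) = 1/8)
S(-79)/v(I(-9)) = -79/(-159) = -79*(-1/159) = 79/159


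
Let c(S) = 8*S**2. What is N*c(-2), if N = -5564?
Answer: -178048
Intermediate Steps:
N*c(-2) = -44512*(-2)**2 = -44512*4 = -5564*32 = -178048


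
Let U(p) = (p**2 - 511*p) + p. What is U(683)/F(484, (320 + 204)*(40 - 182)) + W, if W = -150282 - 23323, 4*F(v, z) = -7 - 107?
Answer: -10131803/57 ≈ -1.7775e+5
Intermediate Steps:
U(p) = p**2 - 510*p
F(v, z) = -57/2 (F(v, z) = (-7 - 107)/4 = (1/4)*(-114) = -57/2)
W = -173605
U(683)/F(484, (320 + 204)*(40 - 182)) + W = (683*(-510 + 683))/(-57/2) - 173605 = (683*173)*(-2/57) - 173605 = 118159*(-2/57) - 173605 = -236318/57 - 173605 = -10131803/57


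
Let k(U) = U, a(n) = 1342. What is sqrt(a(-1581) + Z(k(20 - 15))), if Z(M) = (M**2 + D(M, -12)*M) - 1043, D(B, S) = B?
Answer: sqrt(349) ≈ 18.682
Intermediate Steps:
Z(M) = -1043 + 2*M**2 (Z(M) = (M**2 + M*M) - 1043 = (M**2 + M**2) - 1043 = 2*M**2 - 1043 = -1043 + 2*M**2)
sqrt(a(-1581) + Z(k(20 - 15))) = sqrt(1342 + (-1043 + 2*(20 - 15)**2)) = sqrt(1342 + (-1043 + 2*5**2)) = sqrt(1342 + (-1043 + 2*25)) = sqrt(1342 + (-1043 + 50)) = sqrt(1342 - 993) = sqrt(349)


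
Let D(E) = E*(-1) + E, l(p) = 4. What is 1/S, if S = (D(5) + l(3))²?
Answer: 1/16 ≈ 0.062500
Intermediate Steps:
D(E) = 0 (D(E) = -E + E = 0)
S = 16 (S = (0 + 4)² = 4² = 16)
1/S = 1/16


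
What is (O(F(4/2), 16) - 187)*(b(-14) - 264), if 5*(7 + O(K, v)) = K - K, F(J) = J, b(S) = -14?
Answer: 53932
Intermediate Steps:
O(K, v) = -7 (O(K, v) = -7 + (K - K)/5 = -7 + (⅕)*0 = -7 + 0 = -7)
(O(F(4/2), 16) - 187)*(b(-14) - 264) = (-7 - 187)*(-14 - 264) = -194*(-278) = 53932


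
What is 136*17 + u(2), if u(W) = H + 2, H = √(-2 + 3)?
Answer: 2315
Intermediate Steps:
H = 1 (H = √1 = 1)
u(W) = 3 (u(W) = 1 + 2 = 3)
136*17 + u(2) = 136*17 + 3 = 2312 + 3 = 2315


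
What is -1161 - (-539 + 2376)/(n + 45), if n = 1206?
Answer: -1454248/1251 ≈ -1162.5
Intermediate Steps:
-1161 - (-539 + 2376)/(n + 45) = -1161 - (-539 + 2376)/(1206 + 45) = -1161 - 1837/1251 = -1454248/1251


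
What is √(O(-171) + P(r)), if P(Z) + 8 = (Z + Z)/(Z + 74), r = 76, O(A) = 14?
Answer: √1578/15 ≈ 2.6483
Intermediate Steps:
P(Z) = -8 + 2*Z/(74 + Z) (P(Z) = -8 + (Z + Z)/(Z + 74) = -8 + (2*Z)/(74 + Z) = -8 + 2*Z/(74 + Z))
√(O(-171) + P(r)) = √(14 + 2*(-296 - 3*76)/(74 + 76)) = √(14 + 2*(-296 - 228)/150) = √(14 + 2*(1/150)*(-524)) = √(14 - 524/75) = √(526/75) = √1578/15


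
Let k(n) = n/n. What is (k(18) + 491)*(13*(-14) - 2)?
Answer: -90528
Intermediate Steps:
k(n) = 1
(k(18) + 491)*(13*(-14) - 2) = (1 + 491)*(13*(-14) - 2) = 492*(-182 - 2) = 492*(-184) = -90528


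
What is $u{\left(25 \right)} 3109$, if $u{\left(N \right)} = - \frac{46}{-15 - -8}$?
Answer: $\frac{143014}{7} \approx 20431.0$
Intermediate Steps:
$u{\left(N \right)} = \frac{46}{7}$ ($u{\left(N \right)} = - \frac{46}{-15 + 8} = - \frac{46}{-7} = \left(-46\right) \left(- \frac{1}{7}\right) = \frac{46}{7}$)
$u{\left(25 \right)} 3109 = \frac{46}{7} \cdot 3109 = \frac{143014}{7}$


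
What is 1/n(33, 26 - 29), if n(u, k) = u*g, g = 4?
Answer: 1/132 ≈ 0.0075758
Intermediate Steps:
n(u, k) = 4*u (n(u, k) = u*4 = 4*u)
1/n(33, 26 - 29) = 1/(4*33) = 1/132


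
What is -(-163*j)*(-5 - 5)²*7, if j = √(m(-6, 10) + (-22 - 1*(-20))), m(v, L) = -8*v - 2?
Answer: 228200*√11 ≈ 7.5685e+5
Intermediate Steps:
m(v, L) = -2 - 8*v
j = 2*√11 (j = √((-2 - 8*(-6)) + (-22 - 1*(-20))) = √((-2 + 48) + (-22 + 20)) = √(46 - 2) = √44 = 2*√11 ≈ 6.6332)
-(-163*j)*(-5 - 5)²*7 = -(-326*√11)*(-5 - 5)²*7 = -(-326*√11)*(-10)²*7 = -(-326*√11)*100*7 = -(-326*√11)*700 = -(-228200)*√11 = 228200*√11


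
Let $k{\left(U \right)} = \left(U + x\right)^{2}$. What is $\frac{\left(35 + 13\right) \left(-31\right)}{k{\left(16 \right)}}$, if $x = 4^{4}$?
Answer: $- \frac{93}{4624} \approx -0.020112$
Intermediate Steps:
$x = 256$
$k{\left(U \right)} = \left(256 + U\right)^{2}$ ($k{\left(U \right)} = \left(U + 256\right)^{2} = \left(256 + U\right)^{2}$)
$\frac{\left(35 + 13\right) \left(-31\right)}{k{\left(16 \right)}} = \frac{\left(35 + 13\right) \left(-31\right)}{\left(256 + 16\right)^{2}} = \frac{48 \left(-31\right)}{272^{2}} = - \frac{1488}{73984} = \left(-1488\right) \frac{1}{73984} = - \frac{93}{4624}$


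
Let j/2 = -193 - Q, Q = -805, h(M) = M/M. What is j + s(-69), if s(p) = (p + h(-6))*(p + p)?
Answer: 10608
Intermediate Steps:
h(M) = 1
s(p) = 2*p*(1 + p) (s(p) = (p + 1)*(p + p) = (1 + p)*(2*p) = 2*p*(1 + p))
j = 1224 (j = 2*(-193 - 1*(-805)) = 2*(-193 + 805) = 2*612 = 1224)
j + s(-69) = 1224 + 2*(-69)*(1 - 69) = 1224 + 2*(-69)*(-68) = 1224 + 9384 = 10608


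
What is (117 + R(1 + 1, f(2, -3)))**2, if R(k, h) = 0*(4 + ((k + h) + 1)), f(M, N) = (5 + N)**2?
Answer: 13689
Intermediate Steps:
R(k, h) = 0 (R(k, h) = 0*(4 + ((h + k) + 1)) = 0*(4 + (1 + h + k)) = 0*(5 + h + k) = 0)
(117 + R(1 + 1, f(2, -3)))**2 = (117 + 0)**2 = 117**2 = 13689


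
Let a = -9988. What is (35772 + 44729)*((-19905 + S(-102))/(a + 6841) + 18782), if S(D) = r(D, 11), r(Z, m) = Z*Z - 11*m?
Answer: 4758943484576/3147 ≈ 1.5122e+9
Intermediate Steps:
r(Z, m) = Z² - 11*m
S(D) = -121 + D² (S(D) = D² - 11*11 = D² - 121 = -121 + D²)
(35772 + 44729)*((-19905 + S(-102))/(a + 6841) + 18782) = (35772 + 44729)*((-19905 + (-121 + (-102)²))/(-9988 + 6841) + 18782) = 80501*((-19905 + (-121 + 10404))/(-3147) + 18782) = 80501*((-19905 + 10283)*(-1/3147) + 18782) = 80501*(-9622*(-1/3147) + 18782) = 80501*(9622/3147 + 18782) = 80501*(59116576/3147) = 4758943484576/3147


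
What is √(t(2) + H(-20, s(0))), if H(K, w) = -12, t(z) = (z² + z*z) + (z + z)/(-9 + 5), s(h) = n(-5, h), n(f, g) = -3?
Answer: I*√5 ≈ 2.2361*I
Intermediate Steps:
s(h) = -3
t(z) = 2*z² - z/2 (t(z) = (z² + z²) + (2*z)/(-4) = 2*z² + (2*z)*(-¼) = 2*z² - z/2)
√(t(2) + H(-20, s(0))) = √((½)*2*(-1 + 4*2) - 12) = √((½)*2*(-1 + 8) - 12) = √((½)*2*7 - 12) = √(7 - 12) = √(-5) = I*√5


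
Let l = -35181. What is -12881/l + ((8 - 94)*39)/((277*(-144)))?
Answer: 35099689/77961096 ≈ 0.45022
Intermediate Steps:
-12881/l + ((8 - 94)*39)/((277*(-144))) = -12881/(-35181) + ((8 - 94)*39)/((277*(-144))) = -12881*(-1/35181) - 86*39/(-39888) = 12881/35181 - 3354*(-1/39888) = 12881/35181 + 559/6648 = 35099689/77961096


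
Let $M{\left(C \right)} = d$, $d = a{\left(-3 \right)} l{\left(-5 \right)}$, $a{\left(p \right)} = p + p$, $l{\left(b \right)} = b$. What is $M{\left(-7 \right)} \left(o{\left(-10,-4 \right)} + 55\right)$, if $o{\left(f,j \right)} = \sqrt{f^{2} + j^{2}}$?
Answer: $1650 + 60 \sqrt{29} \approx 1973.1$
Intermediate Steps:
$a{\left(p \right)} = 2 p$
$d = 30$ ($d = 2 \left(-3\right) \left(-5\right) = \left(-6\right) \left(-5\right) = 30$)
$M{\left(C \right)} = 30$
$M{\left(-7 \right)} \left(o{\left(-10,-4 \right)} + 55\right) = 30 \left(\sqrt{\left(-10\right)^{2} + \left(-4\right)^{2}} + 55\right) = 30 \left(\sqrt{100 + 16} + 55\right) = 30 \left(\sqrt{116} + 55\right) = 30 \left(2 \sqrt{29} + 55\right) = 30 \left(55 + 2 \sqrt{29}\right) = 1650 + 60 \sqrt{29}$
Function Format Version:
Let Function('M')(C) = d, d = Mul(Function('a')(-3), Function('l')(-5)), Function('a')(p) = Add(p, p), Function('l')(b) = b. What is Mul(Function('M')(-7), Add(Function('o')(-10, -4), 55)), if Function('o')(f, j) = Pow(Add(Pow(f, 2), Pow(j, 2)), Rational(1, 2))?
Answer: Add(1650, Mul(60, Pow(29, Rational(1, 2)))) ≈ 1973.1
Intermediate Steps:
Function('a')(p) = Mul(2, p)
d = 30 (d = Mul(Mul(2, -3), -5) = Mul(-6, -5) = 30)
Function('M')(C) = 30
Mul(Function('M')(-7), Add(Function('o')(-10, -4), 55)) = Mul(30, Add(Pow(Add(Pow(-10, 2), Pow(-4, 2)), Rational(1, 2)), 55)) = Mul(30, Add(Pow(Add(100, 16), Rational(1, 2)), 55)) = Mul(30, Add(Pow(116, Rational(1, 2)), 55)) = Mul(30, Add(Mul(2, Pow(29, Rational(1, 2))), 55)) = Mul(30, Add(55, Mul(2, Pow(29, Rational(1, 2))))) = Add(1650, Mul(60, Pow(29, Rational(1, 2))))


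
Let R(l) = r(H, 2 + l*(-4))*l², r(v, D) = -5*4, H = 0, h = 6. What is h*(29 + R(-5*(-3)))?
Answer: -26826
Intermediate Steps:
r(v, D) = -20
R(l) = -20*l²
h*(29 + R(-5*(-3))) = 6*(29 - 20*(-5*(-3))²) = 6*(29 - 20*15²) = 6*(29 - 20*225) = 6*(29 - 4500) = 6*(-4471) = -26826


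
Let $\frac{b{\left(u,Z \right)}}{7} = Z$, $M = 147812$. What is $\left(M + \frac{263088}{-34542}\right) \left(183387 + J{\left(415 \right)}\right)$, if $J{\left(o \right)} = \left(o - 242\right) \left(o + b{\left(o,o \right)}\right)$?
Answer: $\frac{214924791833164}{1919} \approx 1.12 \cdot 10^{11}$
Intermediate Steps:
$b{\left(u,Z \right)} = 7 Z$
$J{\left(o \right)} = 8 o \left(-242 + o\right)$ ($J{\left(o \right)} = \left(o - 242\right) \left(o + 7 o\right) = \left(-242 + o\right) 8 o = 8 o \left(-242 + o\right)$)
$\left(M + \frac{263088}{-34542}\right) \left(183387 + J{\left(415 \right)}\right) = \left(147812 + \frac{263088}{-34542}\right) \left(183387 + 8 \cdot 415 \left(-242 + 415\right)\right) = \left(147812 + 263088 \left(- \frac{1}{34542}\right)\right) \left(183387 + 8 \cdot 415 \cdot 173\right) = \left(147812 - \frac{14616}{1919}\right) \left(183387 + 574360\right) = \frac{283636612}{1919} \cdot 757747 = \frac{214924791833164}{1919}$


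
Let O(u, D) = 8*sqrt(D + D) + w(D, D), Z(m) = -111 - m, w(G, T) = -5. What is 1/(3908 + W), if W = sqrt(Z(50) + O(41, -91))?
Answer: 1/(3908 + sqrt(2)*sqrt(-83 + 4*I*sqrt(182))) ≈ 0.00025562 - 8.815e-7*I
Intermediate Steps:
O(u, D) = -5 + 8*sqrt(2)*sqrt(D) (O(u, D) = 8*sqrt(D + D) - 5 = 8*sqrt(2*D) - 5 = 8*(sqrt(2)*sqrt(D)) - 5 = 8*sqrt(2)*sqrt(D) - 5 = -5 + 8*sqrt(2)*sqrt(D))
W = sqrt(-166 + 8*I*sqrt(182)) (W = sqrt((-111 - 1*50) + (-5 + 8*sqrt(2)*sqrt(-91))) = sqrt((-111 - 50) + (-5 + 8*sqrt(2)*(I*sqrt(91)))) = sqrt(-161 + (-5 + 8*I*sqrt(182))) = sqrt(-166 + 8*I*sqrt(182)) ≈ 4.0 + 13.491*I)
1/(3908 + W) = 1/(3908 + sqrt(-166 + 8*I*sqrt(182)))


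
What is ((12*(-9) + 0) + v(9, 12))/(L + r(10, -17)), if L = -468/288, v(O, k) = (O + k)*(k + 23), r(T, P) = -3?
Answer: -5016/37 ≈ -135.57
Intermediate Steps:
v(O, k) = (23 + k)*(O + k) (v(O, k) = (O + k)*(23 + k) = (23 + k)*(O + k))
L = -13/8 (L = -468*1/288 = -13/8 ≈ -1.6250)
((12*(-9) + 0) + v(9, 12))/(L + r(10, -17)) = ((12*(-9) + 0) + (12² + 23*9 + 23*12 + 9*12))/(-13/8 - 3) = ((-108 + 0) + (144 + 207 + 276 + 108))/(-37/8) = (-108 + 735)*(-8/37) = 627*(-8/37) = -5016/37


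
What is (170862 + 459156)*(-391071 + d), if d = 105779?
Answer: -179739095256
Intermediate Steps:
(170862 + 459156)*(-391071 + d) = (170862 + 459156)*(-391071 + 105779) = 630018*(-285292) = -179739095256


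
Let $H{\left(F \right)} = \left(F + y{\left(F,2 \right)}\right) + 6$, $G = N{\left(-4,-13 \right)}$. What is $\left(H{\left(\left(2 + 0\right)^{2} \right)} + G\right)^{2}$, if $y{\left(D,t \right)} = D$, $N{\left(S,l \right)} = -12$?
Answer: $4$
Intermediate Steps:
$G = -12$
$H{\left(F \right)} = 6 + 2 F$ ($H{\left(F \right)} = \left(F + F\right) + 6 = 2 F + 6 = 6 + 2 F$)
$\left(H{\left(\left(2 + 0\right)^{2} \right)} + G\right)^{2} = \left(\left(6 + 2 \left(2 + 0\right)^{2}\right) - 12\right)^{2} = \left(\left(6 + 2 \cdot 2^{2}\right) - 12\right)^{2} = \left(\left(6 + 2 \cdot 4\right) - 12\right)^{2} = \left(\left(6 + 8\right) - 12\right)^{2} = \left(14 - 12\right)^{2} = 2^{2} = 4$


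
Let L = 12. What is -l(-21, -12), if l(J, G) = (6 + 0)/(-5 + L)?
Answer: -6/7 ≈ -0.85714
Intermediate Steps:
l(J, G) = 6/7 (l(J, G) = (6 + 0)/(-5 + 12) = 6/7)
-l(-21, -12) = -1*6/7 = -6/7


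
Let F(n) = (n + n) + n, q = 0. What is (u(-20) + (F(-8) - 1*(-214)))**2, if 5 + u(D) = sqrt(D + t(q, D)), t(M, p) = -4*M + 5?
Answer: (185 + I*sqrt(15))**2 ≈ 34210.0 + 1433.0*I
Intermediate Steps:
t(M, p) = 5 - 4*M
F(n) = 3*n (F(n) = 2*n + n = 3*n)
u(D) = -5 + sqrt(5 + D) (u(D) = -5 + sqrt(D + (5 - 4*0)) = -5 + sqrt(D + (5 + 0)) = -5 + sqrt(D + 5) = -5 + sqrt(5 + D))
(u(-20) + (F(-8) - 1*(-214)))**2 = ((-5 + sqrt(5 - 20)) + (3*(-8) - 1*(-214)))**2 = ((-5 + sqrt(-15)) + (-24 + 214))**2 = ((-5 + I*sqrt(15)) + 190)**2 = (185 + I*sqrt(15))**2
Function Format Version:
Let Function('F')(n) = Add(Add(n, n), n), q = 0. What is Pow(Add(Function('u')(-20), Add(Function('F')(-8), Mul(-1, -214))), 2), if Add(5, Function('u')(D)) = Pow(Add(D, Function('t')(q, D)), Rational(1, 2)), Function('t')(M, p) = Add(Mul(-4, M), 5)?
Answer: Pow(Add(185, Mul(I, Pow(15, Rational(1, 2)))), 2) ≈ Add(34210., Mul(1433.0, I))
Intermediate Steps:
Function('t')(M, p) = Add(5, Mul(-4, M))
Function('F')(n) = Mul(3, n) (Function('F')(n) = Add(Mul(2, n), n) = Mul(3, n))
Function('u')(D) = Add(-5, Pow(Add(5, D), Rational(1, 2))) (Function('u')(D) = Add(-5, Pow(Add(D, Add(5, Mul(-4, 0))), Rational(1, 2))) = Add(-5, Pow(Add(D, Add(5, 0)), Rational(1, 2))) = Add(-5, Pow(Add(D, 5), Rational(1, 2))) = Add(-5, Pow(Add(5, D), Rational(1, 2))))
Pow(Add(Function('u')(-20), Add(Function('F')(-8), Mul(-1, -214))), 2) = Pow(Add(Add(-5, Pow(Add(5, -20), Rational(1, 2))), Add(Mul(3, -8), Mul(-1, -214))), 2) = Pow(Add(Add(-5, Pow(-15, Rational(1, 2))), Add(-24, 214)), 2) = Pow(Add(Add(-5, Mul(I, Pow(15, Rational(1, 2)))), 190), 2) = Pow(Add(185, Mul(I, Pow(15, Rational(1, 2)))), 2)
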